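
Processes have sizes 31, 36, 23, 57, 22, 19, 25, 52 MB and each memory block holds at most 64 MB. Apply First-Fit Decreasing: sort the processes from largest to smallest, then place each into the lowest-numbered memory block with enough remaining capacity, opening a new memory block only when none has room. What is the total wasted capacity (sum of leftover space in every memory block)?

55

Sorted descending: 57, 52, 36, 31, 25, 23, 22, 19.
memory block 1: place 57 MB, 7 MB left
memory block 2: place 52 MB, 12 MB left
memory block 3: place 36 MB, 28 MB left
memory block 4: place 31 MB, 33 MB left
memory block 3: place 25 MB, 3 MB left
memory block 4: place 23 MB, 10 MB left
memory block 5: place 22 MB, 42 MB left
memory block 5: place 19 MB, 23 MB left
5 memory blocks × 64 MB = 320 MB; used 265 MB; unused 55 MB.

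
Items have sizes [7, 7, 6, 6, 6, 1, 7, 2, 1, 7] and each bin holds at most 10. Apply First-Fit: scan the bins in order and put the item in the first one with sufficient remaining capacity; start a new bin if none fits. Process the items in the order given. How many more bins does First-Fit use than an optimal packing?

0

First-Fit: [7,1,2] [7,1] [6] [6] [6] [7] [7] → 7 bins.
7 items exceed 5 (half the capacity), and no two of those can share a bin, so at least 7 bins are needed.
So 7 is already optimal.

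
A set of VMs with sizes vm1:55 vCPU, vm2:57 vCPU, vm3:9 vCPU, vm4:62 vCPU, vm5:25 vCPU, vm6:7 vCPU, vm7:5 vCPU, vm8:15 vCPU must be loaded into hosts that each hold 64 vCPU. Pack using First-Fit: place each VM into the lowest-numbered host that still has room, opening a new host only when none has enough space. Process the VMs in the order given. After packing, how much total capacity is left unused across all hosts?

vm1 (55 vCPU) → host 1 (remaining 9 vCPU)
vm2 (57 vCPU) → host 2 (remaining 7 vCPU)
vm3 (9 vCPU) → host 1 (remaining 0 vCPU)
vm4 (62 vCPU) → host 3 (remaining 2 vCPU)
vm5 (25 vCPU) → host 4 (remaining 39 vCPU)
vm6 (7 vCPU) → host 2 (remaining 0 vCPU)
vm7 (5 vCPU) → host 4 (remaining 34 vCPU)
vm8 (15 vCPU) → host 4 (remaining 19 vCPU)
4 hosts × 64 vCPU = 256 vCPU; used 235 vCPU; unused 21 vCPU.

21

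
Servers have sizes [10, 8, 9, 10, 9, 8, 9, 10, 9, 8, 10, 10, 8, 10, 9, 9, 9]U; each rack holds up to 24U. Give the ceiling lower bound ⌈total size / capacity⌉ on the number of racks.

7 racks

Total size = 10 + 8 + 9 + 10 + 9 + 8 + 9 + 10 + 9 + 8 + 10 + 10 + 8 + 10 + 9 + 9 + 9 = 155U.
⌈155 / 24⌉ = 7.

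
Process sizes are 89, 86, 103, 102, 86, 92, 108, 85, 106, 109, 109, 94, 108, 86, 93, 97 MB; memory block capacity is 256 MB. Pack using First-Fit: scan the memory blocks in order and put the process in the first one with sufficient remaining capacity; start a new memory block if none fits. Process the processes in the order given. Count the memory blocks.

memory block 1: place 89 MB, 167 MB left
memory block 1: place 86 MB, 81 MB left
memory block 2: place 103 MB, 153 MB left
memory block 2: place 102 MB, 51 MB left
memory block 3: place 86 MB, 170 MB left
memory block 3: place 92 MB, 78 MB left
memory block 4: place 108 MB, 148 MB left
memory block 4: place 85 MB, 63 MB left
memory block 5: place 106 MB, 150 MB left
memory block 5: place 109 MB, 41 MB left
memory block 6: place 109 MB, 147 MB left
memory block 6: place 94 MB, 53 MB left
memory block 7: place 108 MB, 148 MB left
memory block 7: place 86 MB, 62 MB left
memory block 8: place 93 MB, 163 MB left
memory block 8: place 97 MB, 66 MB left
Final memory blocks: [89,86] [103,102] [86,92] [108,85] [106,109] [109,94] [108,86] [93,97].

8 memory blocks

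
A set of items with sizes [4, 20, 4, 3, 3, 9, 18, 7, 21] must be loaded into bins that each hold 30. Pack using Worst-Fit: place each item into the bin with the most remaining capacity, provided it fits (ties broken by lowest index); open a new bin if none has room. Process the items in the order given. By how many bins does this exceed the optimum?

1

Worst-Fit: [4,20,4] [3,3,9,7] [18] [21] → 4 bins.
Total size 89; any packing needs at least ⌈89/30⌉ = 3 bins.
An optimal packing achieves that bound: [21,9] [20,7,3] [18,4,4,3] → 3 bins.
Excess: 4 − 3 = 1.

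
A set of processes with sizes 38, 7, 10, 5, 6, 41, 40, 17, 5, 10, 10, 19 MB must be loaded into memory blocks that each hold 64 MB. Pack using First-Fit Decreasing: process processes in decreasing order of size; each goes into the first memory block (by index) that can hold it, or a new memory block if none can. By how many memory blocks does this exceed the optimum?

First-Fit Decreasing: [41,19] [40,17,7] [38,10,10,6] [10,5,5] → 4 memory blocks.
Total size 208 MB; any packing needs at least ⌈208/64⌉ = 4 memory blocks.
So 4 is already optimal.

0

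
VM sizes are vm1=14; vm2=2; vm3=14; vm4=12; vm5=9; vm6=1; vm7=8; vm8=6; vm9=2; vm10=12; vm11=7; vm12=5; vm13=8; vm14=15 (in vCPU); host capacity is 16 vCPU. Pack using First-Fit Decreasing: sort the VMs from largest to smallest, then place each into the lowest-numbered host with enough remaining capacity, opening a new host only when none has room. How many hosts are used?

8 hosts

Sorted descending: 15, 14, 14, 12, 12, 9, 8, 8, 7, 6, 5, 2, 2, 1.
15 vCPU → host 1 (remaining 1 vCPU)
14 vCPU → host 2 (remaining 2 vCPU)
14 vCPU → host 3 (remaining 2 vCPU)
12 vCPU → host 4 (remaining 4 vCPU)
12 vCPU → host 5 (remaining 4 vCPU)
9 vCPU → host 6 (remaining 7 vCPU)
8 vCPU → host 7 (remaining 8 vCPU)
8 vCPU → host 7 (remaining 0 vCPU)
7 vCPU → host 6 (remaining 0 vCPU)
6 vCPU → host 8 (remaining 10 vCPU)
5 vCPU → host 8 (remaining 5 vCPU)
2 vCPU → host 2 (remaining 0 vCPU)
2 vCPU → host 3 (remaining 0 vCPU)
1 vCPU → host 1 (remaining 0 vCPU)
Final hosts: [15,1] [14,2] [14,2] [12] [12] [9,7] [8,8] [6,5].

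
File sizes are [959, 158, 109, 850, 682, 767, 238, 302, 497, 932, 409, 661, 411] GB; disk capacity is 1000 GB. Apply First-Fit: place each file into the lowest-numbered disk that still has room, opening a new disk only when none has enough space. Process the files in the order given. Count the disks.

8

Put 959 GB in disk 1; 41 GB remain.
Put 158 GB in disk 2; 842 GB remain.
Put 109 GB in disk 2; 733 GB remain.
Put 850 GB in disk 3; 150 GB remain.
Put 682 GB in disk 2; 51 GB remain.
Put 767 GB in disk 4; 233 GB remain.
Put 238 GB in disk 5; 762 GB remain.
Put 302 GB in disk 5; 460 GB remain.
Put 497 GB in disk 6; 503 GB remain.
Put 932 GB in disk 7; 68 GB remain.
Put 409 GB in disk 5; 51 GB remain.
Put 661 GB in disk 8; 339 GB remain.
Put 411 GB in disk 6; 92 GB remain.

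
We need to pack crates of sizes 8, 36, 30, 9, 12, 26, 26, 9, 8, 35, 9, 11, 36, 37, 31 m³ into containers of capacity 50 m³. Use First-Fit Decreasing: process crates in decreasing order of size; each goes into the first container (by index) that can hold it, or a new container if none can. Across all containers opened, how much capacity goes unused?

77

Sorted descending: 37, 36, 36, 35, 31, 30, 26, 26, 12, 11, 9, 9, 9, 8, 8.
Put 37 m³ in container 1; 13 m³ remain.
Put 36 m³ in container 2; 14 m³ remain.
Put 36 m³ in container 3; 14 m³ remain.
Put 35 m³ in container 4; 15 m³ remain.
Put 31 m³ in container 5; 19 m³ remain.
Put 30 m³ in container 6; 20 m³ remain.
Put 26 m³ in container 7; 24 m³ remain.
Put 26 m³ in container 8; 24 m³ remain.
Put 12 m³ in container 1; 1 m³ remain.
Put 11 m³ in container 2; 3 m³ remain.
Put 9 m³ in container 3; 5 m³ remain.
Put 9 m³ in container 4; 6 m³ remain.
Put 9 m³ in container 5; 10 m³ remain.
Put 8 m³ in container 5; 2 m³ remain.
Put 8 m³ in container 6; 12 m³ remain.
8 containers × 50 m³ = 400 m³; used 323 m³; unused 77 m³.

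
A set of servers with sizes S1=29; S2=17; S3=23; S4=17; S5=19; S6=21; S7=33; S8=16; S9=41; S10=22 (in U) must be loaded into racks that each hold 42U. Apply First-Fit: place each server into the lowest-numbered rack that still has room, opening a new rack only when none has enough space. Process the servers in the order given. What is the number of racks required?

7

rack 1: place S1 (29U), 13U left
rack 2: place S2 (17U), 25U left
rack 2: place S3 (23U), 2U left
rack 3: place S4 (17U), 25U left
rack 3: place S5 (19U), 6U left
rack 4: place S6 (21U), 21U left
rack 5: place S7 (33U), 9U left
rack 4: place S8 (16U), 5U left
rack 6: place S9 (41U), 1U left
rack 7: place S10 (22U), 20U left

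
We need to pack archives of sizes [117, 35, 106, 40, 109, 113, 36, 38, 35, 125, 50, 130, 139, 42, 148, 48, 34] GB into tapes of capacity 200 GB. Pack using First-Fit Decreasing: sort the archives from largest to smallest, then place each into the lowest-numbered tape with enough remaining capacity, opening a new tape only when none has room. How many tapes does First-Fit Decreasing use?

8 tapes

Sorted descending: 148, 139, 130, 125, 117, 113, 109, 106, 50, 48, 42, 40, 38, 36, 35, 35, 34.
148 GB → tape 1 (remaining 52 GB)
139 GB → tape 2 (remaining 61 GB)
130 GB → tape 3 (remaining 70 GB)
125 GB → tape 4 (remaining 75 GB)
117 GB → tape 5 (remaining 83 GB)
113 GB → tape 6 (remaining 87 GB)
109 GB → tape 7 (remaining 91 GB)
106 GB → tape 8 (remaining 94 GB)
50 GB → tape 1 (remaining 2 GB)
48 GB → tape 2 (remaining 13 GB)
42 GB → tape 3 (remaining 28 GB)
40 GB → tape 4 (remaining 35 GB)
38 GB → tape 5 (remaining 45 GB)
36 GB → tape 5 (remaining 9 GB)
35 GB → tape 4 (remaining 0 GB)
35 GB → tape 6 (remaining 52 GB)
34 GB → tape 6 (remaining 18 GB)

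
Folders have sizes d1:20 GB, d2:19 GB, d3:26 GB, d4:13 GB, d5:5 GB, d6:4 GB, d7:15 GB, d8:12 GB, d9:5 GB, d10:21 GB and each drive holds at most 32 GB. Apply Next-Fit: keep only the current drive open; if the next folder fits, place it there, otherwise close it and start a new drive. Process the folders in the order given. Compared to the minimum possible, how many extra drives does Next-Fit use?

Next-Fit: [20] [19] [26] [13,5,4] [15,12,5] [21] → 6 drives.
Total size 140 GB; any packing needs at least ⌈140/32⌉ = 5 drives.
An optimal packing achieves that bound: [26,5] [21,5,4] [20,12] [19,13] [15] → 5 drives.
Excess: 6 − 5 = 1.

1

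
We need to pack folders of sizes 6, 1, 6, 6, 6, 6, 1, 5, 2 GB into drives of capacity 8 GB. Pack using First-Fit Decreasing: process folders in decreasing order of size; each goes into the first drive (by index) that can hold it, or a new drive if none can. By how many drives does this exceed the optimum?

First-Fit Decreasing: [6,2] [6,1,1] [6] [6] [6] [5] → 6 drives.
6 folders exceed 4 GB (half the capacity), and no two of those can share a drive, so at least 6 drives are needed.
So 6 is already optimal.

0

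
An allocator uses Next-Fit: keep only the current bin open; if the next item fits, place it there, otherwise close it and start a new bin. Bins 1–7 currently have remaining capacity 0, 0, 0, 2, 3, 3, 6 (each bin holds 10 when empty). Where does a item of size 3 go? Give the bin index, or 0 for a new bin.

7

Next-Fit only looks at bin 7, which has 6 free.
3 fits there.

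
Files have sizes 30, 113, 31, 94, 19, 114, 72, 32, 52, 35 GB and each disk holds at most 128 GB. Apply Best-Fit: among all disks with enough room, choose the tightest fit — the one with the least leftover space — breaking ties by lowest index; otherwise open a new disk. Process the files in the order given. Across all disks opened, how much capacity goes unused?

176

Put 30 GB in disk 1; 98 GB remain.
Put 113 GB in disk 2; 15 GB remain.
Put 31 GB in disk 1; 67 GB remain.
Put 94 GB in disk 3; 34 GB remain.
Put 19 GB in disk 3; 15 GB remain.
Put 114 GB in disk 4; 14 GB remain.
Put 72 GB in disk 5; 56 GB remain.
Put 32 GB in disk 5; 24 GB remain.
Put 52 GB in disk 1; 15 GB remain.
Put 35 GB in disk 6; 93 GB remain.
6 disks × 128 GB = 768 GB; used 592 GB; unused 176 GB.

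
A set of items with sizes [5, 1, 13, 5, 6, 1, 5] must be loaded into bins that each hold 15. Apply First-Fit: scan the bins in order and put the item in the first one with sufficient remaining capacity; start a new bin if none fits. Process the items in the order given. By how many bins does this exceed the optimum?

First-Fit: [5,1,5,1] [13] [6,5] → 3 bins.
Total size 36; any packing needs at least ⌈36/15⌉ = 3 bins.
So 3 is already optimal.

0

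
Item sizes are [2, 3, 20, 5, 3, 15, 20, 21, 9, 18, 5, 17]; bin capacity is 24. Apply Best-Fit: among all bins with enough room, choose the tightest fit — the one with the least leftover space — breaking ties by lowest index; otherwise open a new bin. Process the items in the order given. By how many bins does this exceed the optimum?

Best-Fit: [2,3,5] [20,3] [15,9] [20] [21] [18,5] [17] → 7 bins.
Total size 138; any packing needs at least ⌈138/24⌉ = 6 bins.
An optimal packing achieves that bound: [21,3] [20,3] [20,2] [18,5] [17,5] [15,9] → 6 bins.
Excess: 7 − 6 = 1.

1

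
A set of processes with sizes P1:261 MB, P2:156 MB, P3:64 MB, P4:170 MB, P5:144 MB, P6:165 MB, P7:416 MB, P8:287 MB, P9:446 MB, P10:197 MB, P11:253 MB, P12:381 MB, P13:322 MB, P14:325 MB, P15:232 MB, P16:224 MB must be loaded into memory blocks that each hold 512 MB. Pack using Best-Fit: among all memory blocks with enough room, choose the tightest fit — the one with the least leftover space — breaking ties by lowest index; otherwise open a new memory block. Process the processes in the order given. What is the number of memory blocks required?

Put P1 (261 MB) in memory block 1; 251 MB remain.
Put P2 (156 MB) in memory block 1; 95 MB remain.
Put P3 (64 MB) in memory block 1; 31 MB remain.
Put P4 (170 MB) in memory block 2; 342 MB remain.
Put P5 (144 MB) in memory block 2; 198 MB remain.
Put P6 (165 MB) in memory block 2; 33 MB remain.
Put P7 (416 MB) in memory block 3; 96 MB remain.
Put P8 (287 MB) in memory block 4; 225 MB remain.
Put P9 (446 MB) in memory block 5; 66 MB remain.
Put P10 (197 MB) in memory block 4; 28 MB remain.
Put P11 (253 MB) in memory block 6; 259 MB remain.
Put P12 (381 MB) in memory block 7; 131 MB remain.
Put P13 (322 MB) in memory block 8; 190 MB remain.
Put P14 (325 MB) in memory block 9; 187 MB remain.
Put P15 (232 MB) in memory block 6; 27 MB remain.
Put P16 (224 MB) in memory block 10; 288 MB remain.
Final memory blocks: [261,156,64] [170,144,165] [416] [287,197] [446] [253,232] [381] [322] [325] [224].

10 memory blocks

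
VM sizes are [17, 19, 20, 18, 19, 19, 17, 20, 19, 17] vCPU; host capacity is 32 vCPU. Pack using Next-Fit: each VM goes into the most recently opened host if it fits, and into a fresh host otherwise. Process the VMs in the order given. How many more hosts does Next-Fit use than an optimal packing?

0

Next-Fit: [17] [19] [20] [18] [19] [19] [17] [20] [19] [17] → 10 hosts.
10 VMs exceed 16 vCPU (half the capacity), and no two of those can share a host, so at least 10 hosts are needed.
So 10 is already optimal.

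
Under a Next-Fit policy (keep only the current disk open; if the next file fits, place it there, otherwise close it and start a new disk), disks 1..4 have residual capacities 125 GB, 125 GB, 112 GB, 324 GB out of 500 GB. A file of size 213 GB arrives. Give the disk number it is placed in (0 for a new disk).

Next-Fit only looks at disk 4, which has 324 GB free.
213 GB fits there.

4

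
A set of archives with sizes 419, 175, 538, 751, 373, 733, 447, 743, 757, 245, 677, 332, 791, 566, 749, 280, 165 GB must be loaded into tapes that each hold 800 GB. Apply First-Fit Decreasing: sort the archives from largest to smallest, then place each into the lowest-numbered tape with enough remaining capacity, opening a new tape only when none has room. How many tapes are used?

Sorted descending: 791, 757, 751, 749, 743, 733, 677, 566, 538, 447, 419, 373, 332, 280, 245, 175, 165.
tape 1: place 791 GB, 9 GB left
tape 2: place 757 GB, 43 GB left
tape 3: place 751 GB, 49 GB left
tape 4: place 749 GB, 51 GB left
tape 5: place 743 GB, 57 GB left
tape 6: place 733 GB, 67 GB left
tape 7: place 677 GB, 123 GB left
tape 8: place 566 GB, 234 GB left
tape 9: place 538 GB, 262 GB left
tape 10: place 447 GB, 353 GB left
tape 11: place 419 GB, 381 GB left
tape 11: place 373 GB, 8 GB left
tape 10: place 332 GB, 21 GB left
tape 12: place 280 GB, 520 GB left
tape 9: place 245 GB, 17 GB left
tape 8: place 175 GB, 59 GB left
tape 12: place 165 GB, 355 GB left
Final tapes: [791] [757] [751] [749] [743] [733] [677] [566,175] [538,245] [447,332] [419,373] [280,165].

12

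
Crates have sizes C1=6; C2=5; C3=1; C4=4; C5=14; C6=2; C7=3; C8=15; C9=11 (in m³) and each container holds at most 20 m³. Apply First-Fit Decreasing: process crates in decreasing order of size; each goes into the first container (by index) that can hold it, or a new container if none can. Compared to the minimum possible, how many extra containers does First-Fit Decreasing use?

0

First-Fit Decreasing: [15,5] [14,6] [11,4,3,2] [1] → 4 containers.
Total size 61 m³; any packing needs at least ⌈61/20⌉ = 4 containers.
So 4 is already optimal.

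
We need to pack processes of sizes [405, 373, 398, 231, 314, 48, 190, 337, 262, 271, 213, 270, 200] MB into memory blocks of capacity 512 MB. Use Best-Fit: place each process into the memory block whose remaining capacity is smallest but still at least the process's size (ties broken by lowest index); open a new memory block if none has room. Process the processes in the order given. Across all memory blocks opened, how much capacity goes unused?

584

Put 405 MB in memory block 1; 107 MB remain.
Put 373 MB in memory block 2; 139 MB remain.
Put 398 MB in memory block 3; 114 MB remain.
Put 231 MB in memory block 4; 281 MB remain.
Put 314 MB in memory block 5; 198 MB remain.
Put 48 MB in memory block 1; 59 MB remain.
Put 190 MB in memory block 5; 8 MB remain.
Put 337 MB in memory block 6; 175 MB remain.
Put 262 MB in memory block 4; 19 MB remain.
Put 271 MB in memory block 7; 241 MB remain.
Put 213 MB in memory block 7; 28 MB remain.
Put 270 MB in memory block 8; 242 MB remain.
Put 200 MB in memory block 8; 42 MB remain.
8 memory blocks × 512 MB = 4096 MB; used 3512 MB; unused 584 MB.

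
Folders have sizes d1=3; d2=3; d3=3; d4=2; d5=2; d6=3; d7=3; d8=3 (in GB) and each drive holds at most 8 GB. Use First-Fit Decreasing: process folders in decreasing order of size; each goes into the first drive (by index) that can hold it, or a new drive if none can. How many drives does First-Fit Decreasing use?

3 drives

Sorted descending: 3, 3, 3, 3, 3, 3, 2, 2.
Put 3 GB in drive 1; 5 GB remain.
Put 3 GB in drive 1; 2 GB remain.
Put 3 GB in drive 2; 5 GB remain.
Put 3 GB in drive 2; 2 GB remain.
Put 3 GB in drive 3; 5 GB remain.
Put 3 GB in drive 3; 2 GB remain.
Put 2 GB in drive 1; 0 GB remain.
Put 2 GB in drive 2; 0 GB remain.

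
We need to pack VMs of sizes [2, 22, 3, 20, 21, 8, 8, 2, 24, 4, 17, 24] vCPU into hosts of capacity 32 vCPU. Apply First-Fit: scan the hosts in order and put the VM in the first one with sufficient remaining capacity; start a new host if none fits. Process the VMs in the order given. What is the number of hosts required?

Put 2 vCPU in host 1; 30 vCPU remain.
Put 22 vCPU in host 1; 8 vCPU remain.
Put 3 vCPU in host 1; 5 vCPU remain.
Put 20 vCPU in host 2; 12 vCPU remain.
Put 21 vCPU in host 3; 11 vCPU remain.
Put 8 vCPU in host 2; 4 vCPU remain.
Put 8 vCPU in host 3; 3 vCPU remain.
Put 2 vCPU in host 1; 3 vCPU remain.
Put 24 vCPU in host 4; 8 vCPU remain.
Put 4 vCPU in host 2; 0 vCPU remain.
Put 17 vCPU in host 5; 15 vCPU remain.
Put 24 vCPU in host 6; 8 vCPU remain.
Final hosts: [2,22,3,2] [20,8,4] [21,8] [24] [17] [24].

6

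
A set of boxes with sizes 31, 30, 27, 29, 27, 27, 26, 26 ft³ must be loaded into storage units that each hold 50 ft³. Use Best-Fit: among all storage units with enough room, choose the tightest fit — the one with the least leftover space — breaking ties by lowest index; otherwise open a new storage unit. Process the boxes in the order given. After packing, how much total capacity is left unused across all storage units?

Put 31 ft³ in storage unit 1; 19 ft³ remain.
Put 30 ft³ in storage unit 2; 20 ft³ remain.
Put 27 ft³ in storage unit 3; 23 ft³ remain.
Put 29 ft³ in storage unit 4; 21 ft³ remain.
Put 27 ft³ in storage unit 5; 23 ft³ remain.
Put 27 ft³ in storage unit 6; 23 ft³ remain.
Put 26 ft³ in storage unit 7; 24 ft³ remain.
Put 26 ft³ in storage unit 8; 24 ft³ remain.
8 storage units × 50 ft³ = 400 ft³; used 223 ft³; unused 177 ft³.

177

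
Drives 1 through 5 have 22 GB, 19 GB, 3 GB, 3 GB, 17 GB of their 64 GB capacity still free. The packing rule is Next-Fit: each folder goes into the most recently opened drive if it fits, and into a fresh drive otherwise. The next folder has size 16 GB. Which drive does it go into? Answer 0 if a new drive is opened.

5

Next-Fit only looks at drive 5, which has 17 GB free.
16 GB fits there.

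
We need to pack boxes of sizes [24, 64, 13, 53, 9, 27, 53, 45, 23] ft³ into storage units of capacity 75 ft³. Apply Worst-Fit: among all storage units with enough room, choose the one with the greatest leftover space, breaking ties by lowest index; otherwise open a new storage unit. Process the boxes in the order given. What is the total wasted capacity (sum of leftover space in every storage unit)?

storage unit 1: place 24 ft³, 51 ft³ left
storage unit 2: place 64 ft³, 11 ft³ left
storage unit 1: place 13 ft³, 38 ft³ left
storage unit 3: place 53 ft³, 22 ft³ left
storage unit 1: place 9 ft³, 29 ft³ left
storage unit 1: place 27 ft³, 2 ft³ left
storage unit 4: place 53 ft³, 22 ft³ left
storage unit 5: place 45 ft³, 30 ft³ left
storage unit 5: place 23 ft³, 7 ft³ left
5 storage units × 75 ft³ = 375 ft³; used 311 ft³; unused 64 ft³.

64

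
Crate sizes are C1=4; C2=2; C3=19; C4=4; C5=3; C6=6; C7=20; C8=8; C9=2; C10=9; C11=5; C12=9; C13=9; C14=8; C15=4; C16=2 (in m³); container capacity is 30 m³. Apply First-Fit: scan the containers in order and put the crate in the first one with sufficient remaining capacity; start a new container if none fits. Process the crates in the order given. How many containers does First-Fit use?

Put C1 (4 m³) in container 1; 26 m³ remain.
Put C2 (2 m³) in container 1; 24 m³ remain.
Put C3 (19 m³) in container 1; 5 m³ remain.
Put C4 (4 m³) in container 1; 1 m³ remain.
Put C5 (3 m³) in container 2; 27 m³ remain.
Put C6 (6 m³) in container 2; 21 m³ remain.
Put C7 (20 m³) in container 2; 1 m³ remain.
Put C8 (8 m³) in container 3; 22 m³ remain.
Put C9 (2 m³) in container 3; 20 m³ remain.
Put C10 (9 m³) in container 3; 11 m³ remain.
Put C11 (5 m³) in container 3; 6 m³ remain.
Put C12 (9 m³) in container 4; 21 m³ remain.
Put C13 (9 m³) in container 4; 12 m³ remain.
Put C14 (8 m³) in container 4; 4 m³ remain.
Put C15 (4 m³) in container 3; 2 m³ remain.
Put C16 (2 m³) in container 3; 0 m³ remain.
Final containers: [4,2,19,4] [3,6,20] [8,2,9,5,4,2] [9,9,8].

4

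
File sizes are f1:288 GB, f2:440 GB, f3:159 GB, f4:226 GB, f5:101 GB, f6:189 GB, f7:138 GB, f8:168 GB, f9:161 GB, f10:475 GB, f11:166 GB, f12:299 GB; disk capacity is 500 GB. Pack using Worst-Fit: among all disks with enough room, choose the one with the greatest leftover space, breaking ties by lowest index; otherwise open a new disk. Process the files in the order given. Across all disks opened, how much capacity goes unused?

190

Put f1 (288 GB) in disk 1; 212 GB remain.
Put f2 (440 GB) in disk 2; 60 GB remain.
Put f3 (159 GB) in disk 1; 53 GB remain.
Put f4 (226 GB) in disk 3; 274 GB remain.
Put f5 (101 GB) in disk 3; 173 GB remain.
Put f6 (189 GB) in disk 4; 311 GB remain.
Put f7 (138 GB) in disk 4; 173 GB remain.
Put f8 (168 GB) in disk 3; 5 GB remain.
Put f9 (161 GB) in disk 4; 12 GB remain.
Put f10 (475 GB) in disk 5; 25 GB remain.
Put f11 (166 GB) in disk 6; 334 GB remain.
Put f12 (299 GB) in disk 6; 35 GB remain.
6 disks × 500 GB = 3000 GB; used 2810 GB; unused 190 GB.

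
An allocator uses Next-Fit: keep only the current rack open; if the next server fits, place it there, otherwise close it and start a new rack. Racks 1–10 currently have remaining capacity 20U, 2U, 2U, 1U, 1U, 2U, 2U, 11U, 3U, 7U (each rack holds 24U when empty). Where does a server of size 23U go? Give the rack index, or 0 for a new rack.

Next-Fit only looks at rack 10, which has 7U free.
23U does not fit, so a new rack is opened.

0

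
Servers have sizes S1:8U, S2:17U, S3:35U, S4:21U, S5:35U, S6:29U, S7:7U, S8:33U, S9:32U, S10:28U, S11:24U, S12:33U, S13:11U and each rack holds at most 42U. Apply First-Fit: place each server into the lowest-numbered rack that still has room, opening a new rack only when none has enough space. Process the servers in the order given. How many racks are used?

rack 1: place S1 (8U), 34U left
rack 1: place S2 (17U), 17U left
rack 2: place S3 (35U), 7U left
rack 3: place S4 (21U), 21U left
rack 4: place S5 (35U), 7U left
rack 5: place S6 (29U), 13U left
rack 1: place S7 (7U), 10U left
rack 6: place S8 (33U), 9U left
rack 7: place S9 (32U), 10U left
rack 8: place S10 (28U), 14U left
rack 9: place S11 (24U), 18U left
rack 10: place S12 (33U), 9U left
rack 3: place S13 (11U), 10U left
Final racks: [8,17,7] [35] [21,11] [35] [29] [33] [32] [28] [24] [33].

10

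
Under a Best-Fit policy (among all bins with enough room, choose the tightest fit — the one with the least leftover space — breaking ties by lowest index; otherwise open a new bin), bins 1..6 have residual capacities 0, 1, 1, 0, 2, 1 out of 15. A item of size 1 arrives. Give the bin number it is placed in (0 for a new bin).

2

Bins with room: bin 2 (1), bin 3 (1), bin 5 (2), bin 6 (1).
Tightest fit is bin 2 with 1 free.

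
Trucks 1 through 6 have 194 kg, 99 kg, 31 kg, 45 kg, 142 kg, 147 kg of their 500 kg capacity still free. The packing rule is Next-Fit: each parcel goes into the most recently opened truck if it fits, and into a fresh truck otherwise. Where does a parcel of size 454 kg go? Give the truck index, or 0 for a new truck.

0

Next-Fit only looks at truck 6, which has 147 kg free.
454 kg does not fit, so a new truck is opened.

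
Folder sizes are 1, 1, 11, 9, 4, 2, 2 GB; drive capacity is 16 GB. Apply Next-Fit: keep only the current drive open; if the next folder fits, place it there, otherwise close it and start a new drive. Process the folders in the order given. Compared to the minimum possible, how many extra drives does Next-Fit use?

1

Next-Fit: [1,1,11] [9,4,2] [2] → 3 drives.
Total size 30 GB; any packing needs at least ⌈30/16⌉ = 2 drives.
An optimal packing achieves that bound: [11,4,1] [9,2,2,1] → 2 drives.
Excess: 3 − 2 = 1.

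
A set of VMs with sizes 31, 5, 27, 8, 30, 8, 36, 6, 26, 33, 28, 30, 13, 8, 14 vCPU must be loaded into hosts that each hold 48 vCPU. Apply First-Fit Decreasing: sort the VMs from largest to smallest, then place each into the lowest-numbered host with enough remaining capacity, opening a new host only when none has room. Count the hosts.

8

Sorted descending: 36, 33, 31, 30, 30, 28, 27, 26, 14, 13, 8, 8, 8, 6, 5.
36 vCPU → host 1 (remaining 12 vCPU)
33 vCPU → host 2 (remaining 15 vCPU)
31 vCPU → host 3 (remaining 17 vCPU)
30 vCPU → host 4 (remaining 18 vCPU)
30 vCPU → host 5 (remaining 18 vCPU)
28 vCPU → host 6 (remaining 20 vCPU)
27 vCPU → host 7 (remaining 21 vCPU)
26 vCPU → host 8 (remaining 22 vCPU)
14 vCPU → host 2 (remaining 1 vCPU)
13 vCPU → host 3 (remaining 4 vCPU)
8 vCPU → host 1 (remaining 4 vCPU)
8 vCPU → host 4 (remaining 10 vCPU)
8 vCPU → host 4 (remaining 2 vCPU)
6 vCPU → host 5 (remaining 12 vCPU)
5 vCPU → host 5 (remaining 7 vCPU)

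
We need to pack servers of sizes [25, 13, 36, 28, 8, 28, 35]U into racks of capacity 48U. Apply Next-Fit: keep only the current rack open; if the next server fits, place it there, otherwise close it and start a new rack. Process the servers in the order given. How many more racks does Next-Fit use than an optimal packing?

Next-Fit: [25,13] [36] [28,8] [28] [35] → 5 racks.
5 servers exceed 24U (half the capacity), and no two of those can share a rack, so at least 5 racks are needed.
So 5 is already optimal.

0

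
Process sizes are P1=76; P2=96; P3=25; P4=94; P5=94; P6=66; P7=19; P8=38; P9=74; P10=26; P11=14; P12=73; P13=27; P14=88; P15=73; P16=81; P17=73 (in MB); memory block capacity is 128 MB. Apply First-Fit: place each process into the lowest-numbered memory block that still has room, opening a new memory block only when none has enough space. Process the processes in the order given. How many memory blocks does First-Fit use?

11

Put P1 (76 MB) in memory block 1; 52 MB remain.
Put P2 (96 MB) in memory block 2; 32 MB remain.
Put P3 (25 MB) in memory block 1; 27 MB remain.
Put P4 (94 MB) in memory block 3; 34 MB remain.
Put P5 (94 MB) in memory block 4; 34 MB remain.
Put P6 (66 MB) in memory block 5; 62 MB remain.
Put P7 (19 MB) in memory block 1; 8 MB remain.
Put P8 (38 MB) in memory block 5; 24 MB remain.
Put P9 (74 MB) in memory block 6; 54 MB remain.
Put P10 (26 MB) in memory block 2; 6 MB remain.
Put P11 (14 MB) in memory block 3; 20 MB remain.
Put P12 (73 MB) in memory block 7; 55 MB remain.
Put P13 (27 MB) in memory block 4; 7 MB remain.
Put P14 (88 MB) in memory block 8; 40 MB remain.
Put P15 (73 MB) in memory block 9; 55 MB remain.
Put P16 (81 MB) in memory block 10; 47 MB remain.
Put P17 (73 MB) in memory block 11; 55 MB remain.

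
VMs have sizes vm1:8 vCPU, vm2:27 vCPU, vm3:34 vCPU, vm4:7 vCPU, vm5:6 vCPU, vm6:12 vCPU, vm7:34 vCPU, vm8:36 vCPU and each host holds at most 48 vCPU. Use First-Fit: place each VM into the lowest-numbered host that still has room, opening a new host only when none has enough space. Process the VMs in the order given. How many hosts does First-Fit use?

4

Put vm1 (8 vCPU) in host 1; 40 vCPU remain.
Put vm2 (27 vCPU) in host 1; 13 vCPU remain.
Put vm3 (34 vCPU) in host 2; 14 vCPU remain.
Put vm4 (7 vCPU) in host 1; 6 vCPU remain.
Put vm5 (6 vCPU) in host 1; 0 vCPU remain.
Put vm6 (12 vCPU) in host 2; 2 vCPU remain.
Put vm7 (34 vCPU) in host 3; 14 vCPU remain.
Put vm8 (36 vCPU) in host 4; 12 vCPU remain.
Final hosts: [8,27,7,6] [34,12] [34] [36].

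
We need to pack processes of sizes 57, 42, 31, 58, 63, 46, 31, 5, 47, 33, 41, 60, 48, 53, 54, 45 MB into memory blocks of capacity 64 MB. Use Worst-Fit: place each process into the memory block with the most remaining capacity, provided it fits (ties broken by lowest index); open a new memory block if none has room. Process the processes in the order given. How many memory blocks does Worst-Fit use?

Put 57 MB in memory block 1; 7 MB remain.
Put 42 MB in memory block 2; 22 MB remain.
Put 31 MB in memory block 3; 33 MB remain.
Put 58 MB in memory block 4; 6 MB remain.
Put 63 MB in memory block 5; 1 MB remain.
Put 46 MB in memory block 6; 18 MB remain.
Put 31 MB in memory block 3; 2 MB remain.
Put 5 MB in memory block 2; 17 MB remain.
Put 47 MB in memory block 7; 17 MB remain.
Put 33 MB in memory block 8; 31 MB remain.
Put 41 MB in memory block 9; 23 MB remain.
Put 60 MB in memory block 10; 4 MB remain.
Put 48 MB in memory block 11; 16 MB remain.
Put 53 MB in memory block 12; 11 MB remain.
Put 54 MB in memory block 13; 10 MB remain.
Put 45 MB in memory block 14; 19 MB remain.
Final memory blocks: [57] [42,5] [31,31] [58] [63] [46] [47] [33] [41] [60] [48] [53] [54] [45].

14 memory blocks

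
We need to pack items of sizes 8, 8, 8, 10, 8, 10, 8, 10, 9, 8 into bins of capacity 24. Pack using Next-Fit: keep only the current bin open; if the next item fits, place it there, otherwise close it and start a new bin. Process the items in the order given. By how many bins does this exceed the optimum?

1

Next-Fit: [8,8,8] [10,8] [10,8] [10,9] [8] → 5 bins.
Total size 87; any packing needs at least ⌈87/24⌉ = 4 bins.
An optimal packing achieves that bound: [10,10] [10,9] [8,8,8] [8,8,8] → 4 bins.
Excess: 5 − 4 = 1.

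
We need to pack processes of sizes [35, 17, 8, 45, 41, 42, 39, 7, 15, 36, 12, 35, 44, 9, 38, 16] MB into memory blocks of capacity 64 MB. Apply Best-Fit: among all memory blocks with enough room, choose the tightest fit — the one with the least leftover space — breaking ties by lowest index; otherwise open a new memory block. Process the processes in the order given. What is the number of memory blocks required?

Put 35 MB in memory block 1; 29 MB remain.
Put 17 MB in memory block 1; 12 MB remain.
Put 8 MB in memory block 1; 4 MB remain.
Put 45 MB in memory block 2; 19 MB remain.
Put 41 MB in memory block 3; 23 MB remain.
Put 42 MB in memory block 4; 22 MB remain.
Put 39 MB in memory block 5; 25 MB remain.
Put 7 MB in memory block 2; 12 MB remain.
Put 15 MB in memory block 4; 7 MB remain.
Put 36 MB in memory block 6; 28 MB remain.
Put 12 MB in memory block 2; 0 MB remain.
Put 35 MB in memory block 7; 29 MB remain.
Put 44 MB in memory block 8; 20 MB remain.
Put 9 MB in memory block 8; 11 MB remain.
Put 38 MB in memory block 9; 26 MB remain.
Put 16 MB in memory block 3; 7 MB remain.
Final memory blocks: [35,17,8] [45,7,12] [41,16] [42,15] [39] [36] [35] [44,9] [38].

9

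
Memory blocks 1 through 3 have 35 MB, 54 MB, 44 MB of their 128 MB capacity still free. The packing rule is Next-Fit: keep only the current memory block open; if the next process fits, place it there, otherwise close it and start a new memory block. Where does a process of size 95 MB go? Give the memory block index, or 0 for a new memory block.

Next-Fit only looks at memory block 3, which has 44 MB free.
95 MB does not fit, so a new memory block is opened.

0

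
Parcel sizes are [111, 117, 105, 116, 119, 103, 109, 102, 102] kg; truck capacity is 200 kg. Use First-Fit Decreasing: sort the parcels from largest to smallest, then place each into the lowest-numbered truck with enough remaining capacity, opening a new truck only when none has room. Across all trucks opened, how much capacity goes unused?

816

Sorted descending: 119, 117, 116, 111, 109, 105, 103, 102, 102.
Put 119 kg in truck 1; 81 kg remain.
Put 117 kg in truck 2; 83 kg remain.
Put 116 kg in truck 3; 84 kg remain.
Put 111 kg in truck 4; 89 kg remain.
Put 109 kg in truck 5; 91 kg remain.
Put 105 kg in truck 6; 95 kg remain.
Put 103 kg in truck 7; 97 kg remain.
Put 102 kg in truck 8; 98 kg remain.
Put 102 kg in truck 9; 98 kg remain.
9 trucks × 200 kg = 1800 kg; used 984 kg; unused 816 kg.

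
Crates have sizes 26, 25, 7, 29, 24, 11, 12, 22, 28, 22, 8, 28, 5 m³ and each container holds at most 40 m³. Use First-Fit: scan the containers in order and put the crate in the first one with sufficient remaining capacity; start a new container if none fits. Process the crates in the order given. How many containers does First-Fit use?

8 containers

container 1: place 26 m³, 14 m³ left
container 2: place 25 m³, 15 m³ left
container 1: place 7 m³, 7 m³ left
container 3: place 29 m³, 11 m³ left
container 4: place 24 m³, 16 m³ left
container 2: place 11 m³, 4 m³ left
container 4: place 12 m³, 4 m³ left
container 5: place 22 m³, 18 m³ left
container 6: place 28 m³, 12 m³ left
container 7: place 22 m³, 18 m³ left
container 3: place 8 m³, 3 m³ left
container 8: place 28 m³, 12 m³ left
container 1: place 5 m³, 2 m³ left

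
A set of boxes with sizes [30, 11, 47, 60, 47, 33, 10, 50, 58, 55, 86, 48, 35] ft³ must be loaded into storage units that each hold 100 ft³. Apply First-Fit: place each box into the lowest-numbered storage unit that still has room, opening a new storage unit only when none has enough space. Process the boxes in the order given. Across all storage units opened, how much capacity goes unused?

130

30 ft³ → storage unit 1 (remaining 70 ft³)
11 ft³ → storage unit 1 (remaining 59 ft³)
47 ft³ → storage unit 1 (remaining 12 ft³)
60 ft³ → storage unit 2 (remaining 40 ft³)
47 ft³ → storage unit 3 (remaining 53 ft³)
33 ft³ → storage unit 2 (remaining 7 ft³)
10 ft³ → storage unit 1 (remaining 2 ft³)
50 ft³ → storage unit 3 (remaining 3 ft³)
58 ft³ → storage unit 4 (remaining 42 ft³)
55 ft³ → storage unit 5 (remaining 45 ft³)
86 ft³ → storage unit 6 (remaining 14 ft³)
48 ft³ → storage unit 7 (remaining 52 ft³)
35 ft³ → storage unit 4 (remaining 7 ft³)
7 storage units × 100 ft³ = 700 ft³; used 570 ft³; unused 130 ft³.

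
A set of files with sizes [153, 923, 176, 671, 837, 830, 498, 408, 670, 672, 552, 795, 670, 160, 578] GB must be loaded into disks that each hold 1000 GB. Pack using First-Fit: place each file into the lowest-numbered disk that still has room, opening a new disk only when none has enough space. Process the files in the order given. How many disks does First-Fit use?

Put 153 GB in disk 1; 847 GB remain.
Put 923 GB in disk 2; 77 GB remain.
Put 176 GB in disk 1; 671 GB remain.
Put 671 GB in disk 1; 0 GB remain.
Put 837 GB in disk 3; 163 GB remain.
Put 830 GB in disk 4; 170 GB remain.
Put 498 GB in disk 5; 502 GB remain.
Put 408 GB in disk 5; 94 GB remain.
Put 670 GB in disk 6; 330 GB remain.
Put 672 GB in disk 7; 328 GB remain.
Put 552 GB in disk 8; 448 GB remain.
Put 795 GB in disk 9; 205 GB remain.
Put 670 GB in disk 10; 330 GB remain.
Put 160 GB in disk 3; 3 GB remain.
Put 578 GB in disk 11; 422 GB remain.

11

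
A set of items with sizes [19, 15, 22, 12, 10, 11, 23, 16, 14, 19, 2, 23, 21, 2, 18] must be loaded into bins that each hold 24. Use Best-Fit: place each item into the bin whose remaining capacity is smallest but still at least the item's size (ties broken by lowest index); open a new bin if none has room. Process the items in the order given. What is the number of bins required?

bin 1: place 19, 5 left
bin 2: place 15, 9 left
bin 3: place 22, 2 left
bin 4: place 12, 12 left
bin 4: place 10, 2 left
bin 5: place 11, 13 left
bin 6: place 23, 1 left
bin 7: place 16, 8 left
bin 8: place 14, 10 left
bin 9: place 19, 5 left
bin 3: place 2, 0 left
bin 10: place 23, 1 left
bin 11: place 21, 3 left
bin 4: place 2, 0 left
bin 12: place 18, 6 left

12 bins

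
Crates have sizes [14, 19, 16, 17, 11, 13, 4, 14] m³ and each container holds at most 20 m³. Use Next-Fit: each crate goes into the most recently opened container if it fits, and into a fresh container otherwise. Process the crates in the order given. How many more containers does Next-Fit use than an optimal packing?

0

Next-Fit: [14] [19] [16] [17] [11] [13,4] [14] → 7 containers.
7 crates exceed 10 m³ (half the capacity), and no two of those can share a container, so at least 7 containers are needed.
So 7 is already optimal.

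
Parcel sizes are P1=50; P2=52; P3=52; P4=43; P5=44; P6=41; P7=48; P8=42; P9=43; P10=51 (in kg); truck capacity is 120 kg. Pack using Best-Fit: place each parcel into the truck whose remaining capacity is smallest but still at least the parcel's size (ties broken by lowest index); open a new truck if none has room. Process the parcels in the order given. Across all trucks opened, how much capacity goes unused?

134

P1 (50 kg) → truck 1 (remaining 70 kg)
P2 (52 kg) → truck 1 (remaining 18 kg)
P3 (52 kg) → truck 2 (remaining 68 kg)
P4 (43 kg) → truck 2 (remaining 25 kg)
P5 (44 kg) → truck 3 (remaining 76 kg)
P6 (41 kg) → truck 3 (remaining 35 kg)
P7 (48 kg) → truck 4 (remaining 72 kg)
P8 (42 kg) → truck 4 (remaining 30 kg)
P9 (43 kg) → truck 5 (remaining 77 kg)
P10 (51 kg) → truck 5 (remaining 26 kg)
5 trucks × 120 kg = 600 kg; used 466 kg; unused 134 kg.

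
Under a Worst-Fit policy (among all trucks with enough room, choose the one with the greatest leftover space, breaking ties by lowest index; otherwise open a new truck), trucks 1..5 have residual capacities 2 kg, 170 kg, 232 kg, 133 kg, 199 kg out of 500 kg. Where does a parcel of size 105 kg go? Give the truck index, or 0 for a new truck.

Trucks with room: truck 2 (170 kg), truck 3 (232 kg), truck 4 (133 kg), truck 5 (199 kg).
Most room is truck 3 with 232 kg free.

3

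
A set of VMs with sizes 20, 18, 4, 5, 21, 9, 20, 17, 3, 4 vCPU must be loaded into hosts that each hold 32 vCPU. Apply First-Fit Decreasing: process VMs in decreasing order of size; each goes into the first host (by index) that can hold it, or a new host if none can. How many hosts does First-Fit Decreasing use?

Sorted descending: 21, 20, 20, 18, 17, 9, 5, 4, 4, 3.
Put 21 vCPU in host 1; 11 vCPU remain.
Put 20 vCPU in host 2; 12 vCPU remain.
Put 20 vCPU in host 3; 12 vCPU remain.
Put 18 vCPU in host 4; 14 vCPU remain.
Put 17 vCPU in host 5; 15 vCPU remain.
Put 9 vCPU in host 1; 2 vCPU remain.
Put 5 vCPU in host 2; 7 vCPU remain.
Put 4 vCPU in host 2; 3 vCPU remain.
Put 4 vCPU in host 3; 8 vCPU remain.
Put 3 vCPU in host 2; 0 vCPU remain.

5 hosts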